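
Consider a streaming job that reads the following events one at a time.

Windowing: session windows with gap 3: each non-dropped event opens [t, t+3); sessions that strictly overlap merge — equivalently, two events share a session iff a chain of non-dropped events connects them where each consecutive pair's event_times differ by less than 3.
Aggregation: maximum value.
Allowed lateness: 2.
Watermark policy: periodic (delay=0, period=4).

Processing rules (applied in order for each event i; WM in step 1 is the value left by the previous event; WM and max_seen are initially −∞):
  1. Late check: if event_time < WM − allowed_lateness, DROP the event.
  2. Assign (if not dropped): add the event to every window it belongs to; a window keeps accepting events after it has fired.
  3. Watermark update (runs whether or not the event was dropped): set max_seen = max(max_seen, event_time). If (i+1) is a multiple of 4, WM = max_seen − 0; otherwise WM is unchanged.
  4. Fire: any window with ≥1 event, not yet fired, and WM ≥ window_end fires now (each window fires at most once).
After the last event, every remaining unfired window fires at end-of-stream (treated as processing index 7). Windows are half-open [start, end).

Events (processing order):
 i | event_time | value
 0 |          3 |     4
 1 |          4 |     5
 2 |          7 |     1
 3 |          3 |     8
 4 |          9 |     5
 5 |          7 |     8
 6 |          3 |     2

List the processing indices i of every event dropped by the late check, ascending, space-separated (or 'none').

6

i=0 t=3 v=4: → [3,6); WM=−∞
i=1 t=4 v=5: → [3,7); WM=−∞
i=2 t=7 v=1: → [7,10); WM=−∞
i=3 t=3 v=8: → [3,7); WM=7
i=4 t=9 v=5: → [7,12); WM=7
i=5 t=7 v=8: → [7,12); WM=7
i=6 t=3 v=2: DROP (t<7-2); WM=7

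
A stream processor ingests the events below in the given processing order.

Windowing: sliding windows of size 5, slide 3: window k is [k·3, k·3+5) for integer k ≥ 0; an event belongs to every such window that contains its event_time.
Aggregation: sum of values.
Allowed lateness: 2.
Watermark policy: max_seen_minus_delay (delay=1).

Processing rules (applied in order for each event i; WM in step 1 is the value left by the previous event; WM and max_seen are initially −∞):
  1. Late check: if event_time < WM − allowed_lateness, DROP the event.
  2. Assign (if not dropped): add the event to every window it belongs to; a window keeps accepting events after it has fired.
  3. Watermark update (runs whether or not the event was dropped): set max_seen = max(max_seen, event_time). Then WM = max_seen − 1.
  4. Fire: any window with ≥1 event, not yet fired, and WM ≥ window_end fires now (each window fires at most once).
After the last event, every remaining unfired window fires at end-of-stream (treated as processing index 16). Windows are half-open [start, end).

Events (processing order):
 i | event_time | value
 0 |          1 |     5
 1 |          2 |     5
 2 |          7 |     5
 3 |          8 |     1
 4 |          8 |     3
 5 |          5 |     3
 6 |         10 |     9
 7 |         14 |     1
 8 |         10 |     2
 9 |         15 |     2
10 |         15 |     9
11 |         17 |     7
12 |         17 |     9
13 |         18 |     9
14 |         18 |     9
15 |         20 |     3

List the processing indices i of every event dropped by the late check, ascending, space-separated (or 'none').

i=0 t=1 v=5: → [0,5); WM=0
i=1 t=2 v=5: → [0,5); WM=1
i=2 t=7 v=5: → [6,11),[3,8); WM=6; [0,5) fires=10
i=3 t=8 v=1: → [6,11); WM=7
i=4 t=8 v=3: → [6,11); WM=7
i=5 t=5 v=3: → [3,8); WM=7
i=6 t=10 v=9: → [9,14),[6,11); WM=9; [3,8) fires=8
i=7 t=14 v=1: → [12,17); WM=13; [6,11) fires=18
i=8 t=10 v=2: DROP (t<13-2); WM=13
i=9 t=15 v=2: → [15,20),[12,17); WM=14; [9,14) fires=9
i=10 t=15 v=9: → [15,20),[12,17); WM=14
i=11 t=17 v=7: → [15,20); WM=16
i=12 t=17 v=9: → [15,20); WM=16
i=13 t=18 v=9: → [18,23),[15,20); WM=17; [12,17) fires=12
i=14 t=18 v=9: → [18,23),[15,20); WM=17
i=15 t=20 v=3: → [18,23); WM=19

8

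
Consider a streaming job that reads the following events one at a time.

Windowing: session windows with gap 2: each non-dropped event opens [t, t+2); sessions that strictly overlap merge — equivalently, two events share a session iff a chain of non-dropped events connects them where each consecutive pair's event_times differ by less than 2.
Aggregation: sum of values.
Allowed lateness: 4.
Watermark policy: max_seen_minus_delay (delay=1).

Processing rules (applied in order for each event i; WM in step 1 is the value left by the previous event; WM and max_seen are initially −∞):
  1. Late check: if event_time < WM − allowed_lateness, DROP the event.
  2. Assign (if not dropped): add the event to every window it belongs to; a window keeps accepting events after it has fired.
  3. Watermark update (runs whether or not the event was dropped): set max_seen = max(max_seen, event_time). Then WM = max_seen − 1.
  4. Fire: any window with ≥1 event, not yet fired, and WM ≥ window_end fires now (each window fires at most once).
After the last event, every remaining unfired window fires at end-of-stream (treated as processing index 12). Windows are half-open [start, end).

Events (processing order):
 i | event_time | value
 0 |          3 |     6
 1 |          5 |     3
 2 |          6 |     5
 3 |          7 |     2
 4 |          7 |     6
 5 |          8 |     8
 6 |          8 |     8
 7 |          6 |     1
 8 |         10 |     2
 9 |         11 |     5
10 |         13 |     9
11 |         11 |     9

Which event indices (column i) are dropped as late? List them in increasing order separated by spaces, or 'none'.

i=0 t=3 v=6: → [3,5); WM=2
i=1 t=5 v=3: → [5,7); WM=4
i=2 t=6 v=5: → [5,8); WM=5
i=3 t=7 v=2: → [5,9); WM=6
i=4 t=7 v=6: → [5,9); WM=6
i=5 t=8 v=8: → [5,10); WM=7
i=6 t=8 v=8: → [5,10); WM=7
i=7 t=6 v=1: → [5,10); WM=7
i=8 t=10 v=2: → [10,12); WM=9
i=9 t=11 v=5: → [10,13); WM=10
i=10 t=13 v=9: → [13,15); WM=12
i=11 t=11 v=9: → [10,13); WM=12

none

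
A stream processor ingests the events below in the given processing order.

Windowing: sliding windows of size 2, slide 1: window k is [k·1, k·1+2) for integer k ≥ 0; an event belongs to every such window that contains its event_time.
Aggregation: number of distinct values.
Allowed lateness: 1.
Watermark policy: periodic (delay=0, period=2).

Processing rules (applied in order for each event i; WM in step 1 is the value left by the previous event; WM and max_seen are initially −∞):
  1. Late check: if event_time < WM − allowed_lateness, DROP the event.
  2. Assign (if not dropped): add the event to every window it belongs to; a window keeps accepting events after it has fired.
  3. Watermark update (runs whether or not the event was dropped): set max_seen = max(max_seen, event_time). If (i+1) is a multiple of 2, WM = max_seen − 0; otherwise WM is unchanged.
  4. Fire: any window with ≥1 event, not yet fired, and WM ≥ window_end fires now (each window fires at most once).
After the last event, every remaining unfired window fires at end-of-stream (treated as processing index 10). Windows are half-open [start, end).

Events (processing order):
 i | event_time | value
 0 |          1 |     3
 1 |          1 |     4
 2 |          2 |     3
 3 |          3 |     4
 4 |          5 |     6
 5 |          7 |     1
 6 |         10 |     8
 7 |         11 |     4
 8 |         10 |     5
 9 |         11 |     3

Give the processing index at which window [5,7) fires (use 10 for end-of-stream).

5

i=0 t=1 v=3: → [1,3),[0,2); WM=−∞
i=1 t=1 v=4: → [1,3),[0,2); WM=1
i=2 t=2 v=3: → [2,4),[1,3); WM=1
i=3 t=3 v=4: → [3,5),[2,4); WM=3; [0,2) fires=2 [1,3) fires=2
i=4 t=5 v=6: → [5,7),[4,6); WM=3
i=5 t=7 v=1: → [7,9),[6,8); WM=7; [2,4) fires=2 [3,5) fires=1 [4,6) fires=1 [5,7) fires=1
i=6 t=10 v=8: → [10,12),[9,11); WM=7
i=7 t=11 v=4: → [11,13),[10,12); WM=11; [6,8) fires=1 [7,9) fires=1 [9,11) fires=1
i=8 t=10 v=5: → [10,12),[9,11); WM=11
i=9 t=11 v=3: → [11,13),[10,12); WM=11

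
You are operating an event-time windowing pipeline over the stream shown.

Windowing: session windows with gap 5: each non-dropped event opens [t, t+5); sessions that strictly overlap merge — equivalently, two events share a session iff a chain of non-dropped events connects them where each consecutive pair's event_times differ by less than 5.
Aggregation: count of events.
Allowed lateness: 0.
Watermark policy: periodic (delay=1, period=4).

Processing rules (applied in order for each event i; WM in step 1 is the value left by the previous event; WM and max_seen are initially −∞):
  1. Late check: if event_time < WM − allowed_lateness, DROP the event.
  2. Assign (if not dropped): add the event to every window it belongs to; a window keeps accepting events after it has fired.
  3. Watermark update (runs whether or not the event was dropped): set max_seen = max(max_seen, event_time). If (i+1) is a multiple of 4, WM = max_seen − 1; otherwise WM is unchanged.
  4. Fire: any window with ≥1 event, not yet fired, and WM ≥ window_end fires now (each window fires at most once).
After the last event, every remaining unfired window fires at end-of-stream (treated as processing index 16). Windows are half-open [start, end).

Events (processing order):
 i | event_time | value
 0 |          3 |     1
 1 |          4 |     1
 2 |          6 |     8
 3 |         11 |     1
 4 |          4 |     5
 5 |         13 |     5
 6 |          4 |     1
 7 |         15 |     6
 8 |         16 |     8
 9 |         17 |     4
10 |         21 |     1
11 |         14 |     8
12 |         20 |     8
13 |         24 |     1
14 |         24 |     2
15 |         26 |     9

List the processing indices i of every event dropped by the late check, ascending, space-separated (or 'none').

4 6

i=0 t=3 v=1: → [3,8); WM=−∞
i=1 t=4 v=1: → [3,9); WM=−∞
i=2 t=6 v=8: → [3,11); WM=−∞
i=3 t=11 v=1: → [11,16); WM=10
i=4 t=4 v=5: DROP (t<10-0); WM=10
i=5 t=13 v=5: → [11,18); WM=10
i=6 t=4 v=1: DROP (t<10-0); WM=10
i=7 t=15 v=6: → [11,20); WM=14
i=8 t=16 v=8: → [11,21); WM=14
i=9 t=17 v=4: → [11,22); WM=14
i=10 t=21 v=1: → [11,26); WM=14
i=11 t=14 v=8: → [11,26); WM=20
i=12 t=20 v=8: → [11,26); WM=20
i=13 t=24 v=1: → [11,29); WM=20
i=14 t=24 v=2: → [11,29); WM=20
i=15 t=26 v=9: → [11,31); WM=25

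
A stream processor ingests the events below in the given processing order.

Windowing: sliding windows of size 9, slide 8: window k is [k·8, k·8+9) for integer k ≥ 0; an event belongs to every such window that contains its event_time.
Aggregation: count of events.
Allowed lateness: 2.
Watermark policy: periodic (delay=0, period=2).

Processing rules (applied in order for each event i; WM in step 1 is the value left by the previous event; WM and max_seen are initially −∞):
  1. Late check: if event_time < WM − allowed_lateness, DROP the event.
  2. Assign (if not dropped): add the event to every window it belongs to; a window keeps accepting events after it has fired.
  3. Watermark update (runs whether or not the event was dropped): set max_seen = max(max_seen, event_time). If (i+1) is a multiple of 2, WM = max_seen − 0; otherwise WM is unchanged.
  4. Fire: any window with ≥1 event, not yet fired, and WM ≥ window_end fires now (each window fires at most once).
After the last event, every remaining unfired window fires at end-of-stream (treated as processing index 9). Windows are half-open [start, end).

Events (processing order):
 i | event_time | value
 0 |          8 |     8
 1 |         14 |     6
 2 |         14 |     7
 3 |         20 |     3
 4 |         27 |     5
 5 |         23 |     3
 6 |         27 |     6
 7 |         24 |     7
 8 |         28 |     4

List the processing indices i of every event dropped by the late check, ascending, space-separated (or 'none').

7

i=0 t=8 v=8: → [8,17),[0,9); WM=−∞
i=1 t=14 v=6: → [8,17); WM=14; [0,9) fires=1
i=2 t=14 v=7: → [8,17); WM=14
i=3 t=20 v=3: → [16,25); WM=20; [8,17) fires=3
i=4 t=27 v=5: → [24,33); WM=20
i=5 t=23 v=3: → [16,25); WM=27; [16,25) fires=2
i=6 t=27 v=6: → [24,33); WM=27
i=7 t=24 v=7: DROP (t<27-2); WM=27
i=8 t=28 v=4: → [24,33); WM=27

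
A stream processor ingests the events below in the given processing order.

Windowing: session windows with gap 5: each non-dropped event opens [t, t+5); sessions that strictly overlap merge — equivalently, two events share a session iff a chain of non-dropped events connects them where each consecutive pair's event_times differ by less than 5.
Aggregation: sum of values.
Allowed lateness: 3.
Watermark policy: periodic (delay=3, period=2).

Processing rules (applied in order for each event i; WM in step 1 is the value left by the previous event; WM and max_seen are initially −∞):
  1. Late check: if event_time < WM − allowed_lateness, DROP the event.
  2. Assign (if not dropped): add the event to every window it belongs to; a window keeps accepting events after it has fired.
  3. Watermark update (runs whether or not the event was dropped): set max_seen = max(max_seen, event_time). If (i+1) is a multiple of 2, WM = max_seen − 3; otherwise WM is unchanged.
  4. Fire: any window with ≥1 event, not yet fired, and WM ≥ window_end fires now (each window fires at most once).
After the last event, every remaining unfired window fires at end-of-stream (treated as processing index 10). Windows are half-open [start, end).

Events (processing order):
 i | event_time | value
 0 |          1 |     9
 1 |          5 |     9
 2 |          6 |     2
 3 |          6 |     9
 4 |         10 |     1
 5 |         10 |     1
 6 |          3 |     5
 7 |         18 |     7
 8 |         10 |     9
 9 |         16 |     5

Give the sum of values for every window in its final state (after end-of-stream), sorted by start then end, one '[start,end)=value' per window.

[1,15)=31 [16,23)=12

i=0 t=1 v=9: → [1,6); WM=−∞
i=1 t=5 v=9: → [1,10); WM=2
i=2 t=6 v=2: → [1,11); WM=2
i=3 t=6 v=9: → [1,11); WM=3
i=4 t=10 v=1: → [1,15); WM=3
i=5 t=10 v=1: → [1,15); WM=7
i=6 t=3 v=5: DROP (t<7-3); WM=7
i=7 t=18 v=7: → [18,23); WM=15
i=8 t=10 v=9: DROP (t<15-3); WM=15
i=9 t=16 v=5: → [16,23); WM=15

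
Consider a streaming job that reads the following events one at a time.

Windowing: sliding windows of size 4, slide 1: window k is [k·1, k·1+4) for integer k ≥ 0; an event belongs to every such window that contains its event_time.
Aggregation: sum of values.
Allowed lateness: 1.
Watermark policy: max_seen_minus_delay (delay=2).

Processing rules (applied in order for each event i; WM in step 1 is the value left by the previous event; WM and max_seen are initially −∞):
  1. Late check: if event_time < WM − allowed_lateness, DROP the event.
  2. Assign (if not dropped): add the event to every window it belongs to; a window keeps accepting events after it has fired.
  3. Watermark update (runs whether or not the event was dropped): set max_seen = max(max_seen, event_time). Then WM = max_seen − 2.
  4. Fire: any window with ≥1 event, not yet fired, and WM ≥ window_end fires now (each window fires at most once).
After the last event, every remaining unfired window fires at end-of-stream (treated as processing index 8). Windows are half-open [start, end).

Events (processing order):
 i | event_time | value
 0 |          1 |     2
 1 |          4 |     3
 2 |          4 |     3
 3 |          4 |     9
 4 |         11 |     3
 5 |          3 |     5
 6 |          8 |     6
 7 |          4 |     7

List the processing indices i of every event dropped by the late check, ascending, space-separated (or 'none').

5 7

i=0 t=1 v=2: → [1,5),[0,4); WM=-1
i=1 t=4 v=3: → [4,8),[3,7),[2,6),[1,5); WM=2
i=2 t=4 v=3: → [4,8),[3,7),[2,6),[1,5); WM=2
i=3 t=4 v=9: → [4,8),[3,7),[2,6),[1,5); WM=2
i=4 t=11 v=3: → [11,15),[10,14),[9,13),[8,12); WM=9; [0,4) fires=2 [1,5) fires=17 [2,6) fires=15 [3,7) fires=15 [4,8) fires=15
i=5 t=3 v=5: DROP (t<9-1); WM=9
i=6 t=8 v=6: → [8,12),[7,11),[6,10),[5,9); WM=9; [5,9) fires=6
i=7 t=4 v=7: DROP (t<9-1); WM=9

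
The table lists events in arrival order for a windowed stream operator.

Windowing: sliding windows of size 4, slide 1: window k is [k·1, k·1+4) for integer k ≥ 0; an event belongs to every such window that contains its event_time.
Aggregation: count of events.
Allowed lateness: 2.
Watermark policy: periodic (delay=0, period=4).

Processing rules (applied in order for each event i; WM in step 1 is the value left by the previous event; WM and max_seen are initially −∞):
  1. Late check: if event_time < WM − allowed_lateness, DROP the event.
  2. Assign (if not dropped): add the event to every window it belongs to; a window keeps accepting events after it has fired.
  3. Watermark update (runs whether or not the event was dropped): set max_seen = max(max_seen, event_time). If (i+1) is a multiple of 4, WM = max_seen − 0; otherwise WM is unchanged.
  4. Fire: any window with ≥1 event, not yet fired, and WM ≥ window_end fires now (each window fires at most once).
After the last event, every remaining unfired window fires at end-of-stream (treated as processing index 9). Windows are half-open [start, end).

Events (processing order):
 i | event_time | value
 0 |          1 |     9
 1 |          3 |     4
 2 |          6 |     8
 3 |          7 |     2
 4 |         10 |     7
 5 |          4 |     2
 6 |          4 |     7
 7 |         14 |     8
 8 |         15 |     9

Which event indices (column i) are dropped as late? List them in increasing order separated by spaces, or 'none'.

i=0 t=1 v=9: → [1,5),[0,4); WM=−∞
i=1 t=3 v=4: → [3,7),[2,6),[1,5),[0,4); WM=−∞
i=2 t=6 v=8: → [6,10),[5,9),[4,8),[3,7); WM=−∞
i=3 t=7 v=2: → [7,11),[6,10),[5,9),[4,8); WM=7; [0,4) fires=2 [1,5) fires=2 [2,6) fires=1 [3,7) fires=2
i=4 t=10 v=7: → [10,14),[9,13),[8,12),[7,11); WM=7
i=5 t=4 v=2: DROP (t<7-2); WM=7
i=6 t=4 v=7: DROP (t<7-2); WM=7
i=7 t=14 v=8: → [14,18),[13,17),[12,16),[11,15); WM=14; [4,8) fires=2 [5,9) fires=2 [6,10) fires=2 [7,11) fires=2 [8,12) fires=1 [9,13) fires=1 [10,14) fires=1
i=8 t=15 v=9: → [15,19),[14,18),[13,17),[12,16); WM=14

5 6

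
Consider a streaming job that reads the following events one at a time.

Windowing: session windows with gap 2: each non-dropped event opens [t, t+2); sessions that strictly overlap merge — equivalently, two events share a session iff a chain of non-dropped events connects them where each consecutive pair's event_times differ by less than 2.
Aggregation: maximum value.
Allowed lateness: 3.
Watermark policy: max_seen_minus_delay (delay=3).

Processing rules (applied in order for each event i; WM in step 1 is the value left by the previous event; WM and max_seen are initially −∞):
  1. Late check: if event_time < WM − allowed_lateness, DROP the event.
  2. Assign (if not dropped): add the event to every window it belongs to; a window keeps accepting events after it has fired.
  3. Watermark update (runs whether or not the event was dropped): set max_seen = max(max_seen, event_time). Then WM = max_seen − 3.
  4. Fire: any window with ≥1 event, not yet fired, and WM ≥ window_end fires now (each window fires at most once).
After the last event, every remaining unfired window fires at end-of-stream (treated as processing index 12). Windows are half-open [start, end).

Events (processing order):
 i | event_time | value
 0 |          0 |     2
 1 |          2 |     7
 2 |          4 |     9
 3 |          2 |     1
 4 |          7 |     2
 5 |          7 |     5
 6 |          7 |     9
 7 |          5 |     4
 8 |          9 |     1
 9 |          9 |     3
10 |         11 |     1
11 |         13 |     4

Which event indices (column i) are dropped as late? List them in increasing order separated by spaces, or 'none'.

i=0 t=0 v=2: → [0,2); WM=-3
i=1 t=2 v=7: → [2,4); WM=-1
i=2 t=4 v=9: → [4,6); WM=1
i=3 t=2 v=1: → [2,4); WM=1
i=4 t=7 v=2: → [7,9); WM=4
i=5 t=7 v=5: → [7,9); WM=4
i=6 t=7 v=9: → [7,9); WM=4
i=7 t=5 v=4: → [4,7); WM=4
i=8 t=9 v=1: → [9,11); WM=6
i=9 t=9 v=3: → [9,11); WM=6
i=10 t=11 v=1: → [11,13); WM=8
i=11 t=13 v=4: → [13,15); WM=10

none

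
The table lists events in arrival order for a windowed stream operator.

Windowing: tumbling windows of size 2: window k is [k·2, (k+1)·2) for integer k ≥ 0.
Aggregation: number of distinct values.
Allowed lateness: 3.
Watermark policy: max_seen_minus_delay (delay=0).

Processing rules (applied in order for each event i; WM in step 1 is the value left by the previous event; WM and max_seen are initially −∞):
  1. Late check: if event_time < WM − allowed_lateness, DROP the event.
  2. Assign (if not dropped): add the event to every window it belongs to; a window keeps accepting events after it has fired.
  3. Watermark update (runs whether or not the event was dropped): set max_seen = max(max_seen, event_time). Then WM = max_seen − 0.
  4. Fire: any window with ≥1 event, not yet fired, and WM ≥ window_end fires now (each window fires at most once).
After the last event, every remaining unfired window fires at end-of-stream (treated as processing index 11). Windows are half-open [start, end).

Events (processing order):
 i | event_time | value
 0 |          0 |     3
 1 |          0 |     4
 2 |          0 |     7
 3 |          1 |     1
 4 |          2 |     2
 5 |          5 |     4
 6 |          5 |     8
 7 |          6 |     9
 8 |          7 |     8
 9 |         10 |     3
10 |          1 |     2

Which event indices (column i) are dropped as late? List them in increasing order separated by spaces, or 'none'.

i=0 t=0 v=3: → [0,2); WM=0
i=1 t=0 v=4: → [0,2); WM=0
i=2 t=0 v=7: → [0,2); WM=0
i=3 t=1 v=1: → [0,2); WM=1
i=4 t=2 v=2: → [2,4); WM=2; [0,2) fires=4
i=5 t=5 v=4: → [4,6); WM=5; [2,4) fires=1
i=6 t=5 v=8: → [4,6); WM=5
i=7 t=6 v=9: → [6,8); WM=6; [4,6) fires=2
i=8 t=7 v=8: → [6,8); WM=7
i=9 t=10 v=3: → [10,12); WM=10; [6,8) fires=2
i=10 t=1 v=2: DROP (t<10-3); WM=10

10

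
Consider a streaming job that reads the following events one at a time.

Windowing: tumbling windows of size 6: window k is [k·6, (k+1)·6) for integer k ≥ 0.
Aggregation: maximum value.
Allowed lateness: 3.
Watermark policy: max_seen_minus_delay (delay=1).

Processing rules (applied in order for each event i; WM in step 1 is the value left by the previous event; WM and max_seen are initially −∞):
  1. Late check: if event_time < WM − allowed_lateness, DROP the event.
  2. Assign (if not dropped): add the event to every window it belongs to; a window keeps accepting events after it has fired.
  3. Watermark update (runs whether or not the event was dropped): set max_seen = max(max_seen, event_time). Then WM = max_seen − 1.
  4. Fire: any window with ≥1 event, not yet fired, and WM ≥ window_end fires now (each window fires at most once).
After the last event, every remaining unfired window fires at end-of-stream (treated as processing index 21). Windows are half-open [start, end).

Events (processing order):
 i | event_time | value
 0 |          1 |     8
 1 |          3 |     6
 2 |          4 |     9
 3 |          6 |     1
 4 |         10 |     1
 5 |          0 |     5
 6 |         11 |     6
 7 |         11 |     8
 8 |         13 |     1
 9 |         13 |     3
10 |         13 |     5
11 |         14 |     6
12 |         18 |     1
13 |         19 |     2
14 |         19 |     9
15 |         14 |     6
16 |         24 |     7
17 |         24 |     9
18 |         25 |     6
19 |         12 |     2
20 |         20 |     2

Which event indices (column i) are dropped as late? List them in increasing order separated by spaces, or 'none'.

i=0 t=1 v=8: → [0,6); WM=0
i=1 t=3 v=6: → [0,6); WM=2
i=2 t=4 v=9: → [0,6); WM=3
i=3 t=6 v=1: → [6,12); WM=5
i=4 t=10 v=1: → [6,12); WM=9; [0,6) fires=9
i=5 t=0 v=5: DROP (t<9-3); WM=9
i=6 t=11 v=6: → [6,12); WM=10
i=7 t=11 v=8: → [6,12); WM=10
i=8 t=13 v=1: → [12,18); WM=12; [6,12) fires=8
i=9 t=13 v=3: → [12,18); WM=12
i=10 t=13 v=5: → [12,18); WM=12
i=11 t=14 v=6: → [12,18); WM=13
i=12 t=18 v=1: → [18,24); WM=17
i=13 t=19 v=2: → [18,24); WM=18; [12,18) fires=6
i=14 t=19 v=9: → [18,24); WM=18
i=15 t=14 v=6: DROP (t<18-3); WM=18
i=16 t=24 v=7: → [24,30); WM=23
i=17 t=24 v=9: → [24,30); WM=23
i=18 t=25 v=6: → [24,30); WM=24; [18,24) fires=9
i=19 t=12 v=2: DROP (t<24-3); WM=24
i=20 t=20 v=2: DROP (t<24-3); WM=24

5 15 19 20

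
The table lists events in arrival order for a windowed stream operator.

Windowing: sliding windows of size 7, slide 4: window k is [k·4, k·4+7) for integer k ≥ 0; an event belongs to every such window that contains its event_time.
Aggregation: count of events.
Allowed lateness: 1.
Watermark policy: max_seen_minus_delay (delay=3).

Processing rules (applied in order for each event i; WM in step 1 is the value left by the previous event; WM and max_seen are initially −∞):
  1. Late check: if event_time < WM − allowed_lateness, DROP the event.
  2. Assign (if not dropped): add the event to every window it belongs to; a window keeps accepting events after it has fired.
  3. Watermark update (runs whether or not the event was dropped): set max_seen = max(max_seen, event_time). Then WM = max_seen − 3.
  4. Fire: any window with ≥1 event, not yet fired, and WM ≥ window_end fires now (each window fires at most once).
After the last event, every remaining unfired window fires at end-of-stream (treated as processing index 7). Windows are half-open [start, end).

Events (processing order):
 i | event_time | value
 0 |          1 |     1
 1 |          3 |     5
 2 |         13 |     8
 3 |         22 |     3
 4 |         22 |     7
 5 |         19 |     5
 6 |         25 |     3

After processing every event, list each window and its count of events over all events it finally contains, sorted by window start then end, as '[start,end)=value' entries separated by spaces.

[0,7)=2 [8,15)=1 [12,19)=1 [16,23)=3 [20,27)=3 [24,31)=1

i=0 t=1 v=1: → [0,7); WM=-2
i=1 t=3 v=5: → [0,7); WM=0
i=2 t=13 v=8: → [12,19),[8,15); WM=10; [0,7) fires=2
i=3 t=22 v=3: → [20,27),[16,23); WM=19; [8,15) fires=1 [12,19) fires=1
i=4 t=22 v=7: → [20,27),[16,23); WM=19
i=5 t=19 v=5: → [16,23); WM=19
i=6 t=25 v=3: → [24,31),[20,27); WM=22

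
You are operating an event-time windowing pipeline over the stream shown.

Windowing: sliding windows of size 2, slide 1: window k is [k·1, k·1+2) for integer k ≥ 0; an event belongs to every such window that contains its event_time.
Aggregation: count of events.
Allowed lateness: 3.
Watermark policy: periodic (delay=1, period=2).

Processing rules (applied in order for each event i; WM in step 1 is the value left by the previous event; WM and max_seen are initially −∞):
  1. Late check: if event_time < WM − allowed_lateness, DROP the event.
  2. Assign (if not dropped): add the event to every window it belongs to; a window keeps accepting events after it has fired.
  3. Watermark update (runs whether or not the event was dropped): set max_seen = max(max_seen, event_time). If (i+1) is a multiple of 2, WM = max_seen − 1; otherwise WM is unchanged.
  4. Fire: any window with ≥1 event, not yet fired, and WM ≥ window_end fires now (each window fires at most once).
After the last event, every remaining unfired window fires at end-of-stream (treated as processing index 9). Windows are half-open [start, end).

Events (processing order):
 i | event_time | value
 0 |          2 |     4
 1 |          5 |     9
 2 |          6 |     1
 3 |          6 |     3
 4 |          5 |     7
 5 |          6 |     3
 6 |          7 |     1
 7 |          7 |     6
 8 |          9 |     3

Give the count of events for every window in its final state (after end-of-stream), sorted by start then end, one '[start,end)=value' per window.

i=0 t=2 v=4: → [2,4),[1,3); WM=−∞
i=1 t=5 v=9: → [5,7),[4,6); WM=4; [1,3) fires=1 [2,4) fires=1
i=2 t=6 v=1: → [6,8),[5,7); WM=4
i=3 t=6 v=3: → [6,8),[5,7); WM=5
i=4 t=5 v=7: → [5,7),[4,6); WM=5
i=5 t=6 v=3: → [6,8),[5,7); WM=5
i=6 t=7 v=1: → [7,9),[6,8); WM=5
i=7 t=7 v=6: → [7,9),[6,8); WM=6; [4,6) fires=2
i=8 t=9 v=3: → [9,11),[8,10); WM=6

[1,3)=1 [2,4)=1 [4,6)=2 [5,7)=5 [6,8)=5 [7,9)=2 [8,10)=1 [9,11)=1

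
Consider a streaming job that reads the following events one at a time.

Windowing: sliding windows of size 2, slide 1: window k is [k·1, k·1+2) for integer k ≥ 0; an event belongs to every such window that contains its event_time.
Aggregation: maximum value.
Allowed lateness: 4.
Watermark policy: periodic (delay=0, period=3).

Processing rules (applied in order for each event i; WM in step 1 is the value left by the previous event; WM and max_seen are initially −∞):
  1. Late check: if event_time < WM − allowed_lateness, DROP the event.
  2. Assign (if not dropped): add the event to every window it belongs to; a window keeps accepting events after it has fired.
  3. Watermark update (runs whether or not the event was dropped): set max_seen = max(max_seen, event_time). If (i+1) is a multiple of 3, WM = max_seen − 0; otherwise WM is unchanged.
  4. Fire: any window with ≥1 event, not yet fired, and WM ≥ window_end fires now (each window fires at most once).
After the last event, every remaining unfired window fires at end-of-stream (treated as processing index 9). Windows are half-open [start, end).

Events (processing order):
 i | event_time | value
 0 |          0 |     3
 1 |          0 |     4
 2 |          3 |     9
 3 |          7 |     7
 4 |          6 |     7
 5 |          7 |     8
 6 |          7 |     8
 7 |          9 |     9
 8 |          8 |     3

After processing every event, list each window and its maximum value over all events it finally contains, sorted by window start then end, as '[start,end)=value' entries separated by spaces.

i=0 t=0 v=3: → [0,2); WM=−∞
i=1 t=0 v=4: → [0,2); WM=−∞
i=2 t=3 v=9: → [3,5),[2,4); WM=3; [0,2) fires=4
i=3 t=7 v=7: → [7,9),[6,8); WM=3
i=4 t=6 v=7: → [6,8),[5,7); WM=3
i=5 t=7 v=8: → [7,9),[6,8); WM=7; [2,4) fires=9 [3,5) fires=9 [5,7) fires=7
i=6 t=7 v=8: → [7,9),[6,8); WM=7
i=7 t=9 v=9: → [9,11),[8,10); WM=7
i=8 t=8 v=3: → [8,10),[7,9); WM=9; [6,8) fires=8 [7,9) fires=8

[0,2)=4 [2,4)=9 [3,5)=9 [5,7)=7 [6,8)=8 [7,9)=8 [8,10)=9 [9,11)=9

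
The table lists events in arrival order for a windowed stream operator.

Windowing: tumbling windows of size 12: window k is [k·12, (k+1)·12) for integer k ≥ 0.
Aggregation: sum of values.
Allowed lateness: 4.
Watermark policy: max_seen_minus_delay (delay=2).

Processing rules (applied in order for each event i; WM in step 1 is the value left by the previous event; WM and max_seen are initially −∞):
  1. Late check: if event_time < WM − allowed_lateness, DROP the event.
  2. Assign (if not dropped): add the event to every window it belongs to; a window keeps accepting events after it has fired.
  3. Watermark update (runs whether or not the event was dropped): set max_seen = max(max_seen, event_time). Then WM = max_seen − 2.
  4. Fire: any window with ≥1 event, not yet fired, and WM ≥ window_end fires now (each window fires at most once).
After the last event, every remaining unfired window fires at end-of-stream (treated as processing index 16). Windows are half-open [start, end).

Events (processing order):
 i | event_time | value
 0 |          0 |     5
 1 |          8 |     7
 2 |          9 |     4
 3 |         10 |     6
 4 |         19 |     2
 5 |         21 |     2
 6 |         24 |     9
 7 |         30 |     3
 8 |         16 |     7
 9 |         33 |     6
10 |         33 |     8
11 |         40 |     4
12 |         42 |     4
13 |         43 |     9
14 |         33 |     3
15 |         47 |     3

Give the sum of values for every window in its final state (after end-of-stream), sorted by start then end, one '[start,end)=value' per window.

i=0 t=0 v=5: → [0,12); WM=-2
i=1 t=8 v=7: → [0,12); WM=6
i=2 t=9 v=4: → [0,12); WM=7
i=3 t=10 v=6: → [0,12); WM=8
i=4 t=19 v=2: → [12,24); WM=17; [0,12) fires=22
i=5 t=21 v=2: → [12,24); WM=19
i=6 t=24 v=9: → [24,36); WM=22
i=7 t=30 v=3: → [24,36); WM=28; [12,24) fires=4
i=8 t=16 v=7: DROP (t<28-4); WM=28
i=9 t=33 v=6: → [24,36); WM=31
i=10 t=33 v=8: → [24,36); WM=31
i=11 t=40 v=4: → [36,48); WM=38; [24,36) fires=26
i=12 t=42 v=4: → [36,48); WM=40
i=13 t=43 v=9: → [36,48); WM=41
i=14 t=33 v=3: DROP (t<41-4); WM=41
i=15 t=47 v=3: → [36,48); WM=45

[0,12)=22 [12,24)=4 [24,36)=26 [36,48)=20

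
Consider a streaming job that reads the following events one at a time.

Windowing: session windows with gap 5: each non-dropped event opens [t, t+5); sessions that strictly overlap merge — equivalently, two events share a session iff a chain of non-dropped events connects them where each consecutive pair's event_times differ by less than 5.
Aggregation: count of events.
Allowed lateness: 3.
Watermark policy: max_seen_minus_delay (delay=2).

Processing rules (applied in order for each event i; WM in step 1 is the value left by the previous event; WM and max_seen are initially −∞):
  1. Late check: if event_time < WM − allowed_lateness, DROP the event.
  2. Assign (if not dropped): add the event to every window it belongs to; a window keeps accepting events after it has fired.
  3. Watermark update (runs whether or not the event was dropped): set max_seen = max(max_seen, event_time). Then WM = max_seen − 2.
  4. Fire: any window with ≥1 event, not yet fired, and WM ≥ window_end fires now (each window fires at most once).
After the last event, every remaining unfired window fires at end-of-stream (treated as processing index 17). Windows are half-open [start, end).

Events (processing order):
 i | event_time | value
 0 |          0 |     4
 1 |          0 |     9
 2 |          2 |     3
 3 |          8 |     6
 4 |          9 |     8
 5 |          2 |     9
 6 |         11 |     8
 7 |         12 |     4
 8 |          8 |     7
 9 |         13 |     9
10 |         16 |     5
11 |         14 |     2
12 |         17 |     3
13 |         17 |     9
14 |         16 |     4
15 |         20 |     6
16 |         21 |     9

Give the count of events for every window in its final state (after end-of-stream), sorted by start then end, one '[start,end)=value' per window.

[0,7)=3 [8,26)=13

i=0 t=0 v=4: → [0,5); WM=-2
i=1 t=0 v=9: → [0,5); WM=-2
i=2 t=2 v=3: → [0,7); WM=0
i=3 t=8 v=6: → [8,13); WM=6
i=4 t=9 v=8: → [8,14); WM=7
i=5 t=2 v=9: DROP (t<7-3); WM=7
i=6 t=11 v=8: → [8,16); WM=9
i=7 t=12 v=4: → [8,17); WM=10
i=8 t=8 v=7: → [8,17); WM=10
i=9 t=13 v=9: → [8,18); WM=11
i=10 t=16 v=5: → [8,21); WM=14
i=11 t=14 v=2: → [8,21); WM=14
i=12 t=17 v=3: → [8,22); WM=15
i=13 t=17 v=9: → [8,22); WM=15
i=14 t=16 v=4: → [8,22); WM=15
i=15 t=20 v=6: → [8,25); WM=18
i=16 t=21 v=9: → [8,26); WM=19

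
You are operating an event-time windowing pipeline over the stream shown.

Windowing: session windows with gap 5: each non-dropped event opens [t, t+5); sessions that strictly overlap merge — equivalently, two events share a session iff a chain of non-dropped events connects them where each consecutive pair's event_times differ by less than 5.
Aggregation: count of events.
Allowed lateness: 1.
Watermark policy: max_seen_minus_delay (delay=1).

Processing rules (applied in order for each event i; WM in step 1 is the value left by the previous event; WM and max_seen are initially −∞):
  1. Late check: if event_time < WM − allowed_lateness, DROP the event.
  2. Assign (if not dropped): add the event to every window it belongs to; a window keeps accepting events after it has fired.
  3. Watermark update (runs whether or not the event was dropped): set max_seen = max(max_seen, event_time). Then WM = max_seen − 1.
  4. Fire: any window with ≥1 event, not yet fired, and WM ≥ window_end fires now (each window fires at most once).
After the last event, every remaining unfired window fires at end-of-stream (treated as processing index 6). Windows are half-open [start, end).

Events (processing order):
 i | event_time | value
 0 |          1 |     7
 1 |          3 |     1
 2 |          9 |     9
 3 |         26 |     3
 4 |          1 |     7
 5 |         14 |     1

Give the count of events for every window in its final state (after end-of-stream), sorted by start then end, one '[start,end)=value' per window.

[1,8)=2 [9,14)=1 [26,31)=1

i=0 t=1 v=7: → [1,6); WM=0
i=1 t=3 v=1: → [1,8); WM=2
i=2 t=9 v=9: → [9,14); WM=8
i=3 t=26 v=3: → [26,31); WM=25
i=4 t=1 v=7: DROP (t<25-1); WM=25
i=5 t=14 v=1: DROP (t<25-1); WM=25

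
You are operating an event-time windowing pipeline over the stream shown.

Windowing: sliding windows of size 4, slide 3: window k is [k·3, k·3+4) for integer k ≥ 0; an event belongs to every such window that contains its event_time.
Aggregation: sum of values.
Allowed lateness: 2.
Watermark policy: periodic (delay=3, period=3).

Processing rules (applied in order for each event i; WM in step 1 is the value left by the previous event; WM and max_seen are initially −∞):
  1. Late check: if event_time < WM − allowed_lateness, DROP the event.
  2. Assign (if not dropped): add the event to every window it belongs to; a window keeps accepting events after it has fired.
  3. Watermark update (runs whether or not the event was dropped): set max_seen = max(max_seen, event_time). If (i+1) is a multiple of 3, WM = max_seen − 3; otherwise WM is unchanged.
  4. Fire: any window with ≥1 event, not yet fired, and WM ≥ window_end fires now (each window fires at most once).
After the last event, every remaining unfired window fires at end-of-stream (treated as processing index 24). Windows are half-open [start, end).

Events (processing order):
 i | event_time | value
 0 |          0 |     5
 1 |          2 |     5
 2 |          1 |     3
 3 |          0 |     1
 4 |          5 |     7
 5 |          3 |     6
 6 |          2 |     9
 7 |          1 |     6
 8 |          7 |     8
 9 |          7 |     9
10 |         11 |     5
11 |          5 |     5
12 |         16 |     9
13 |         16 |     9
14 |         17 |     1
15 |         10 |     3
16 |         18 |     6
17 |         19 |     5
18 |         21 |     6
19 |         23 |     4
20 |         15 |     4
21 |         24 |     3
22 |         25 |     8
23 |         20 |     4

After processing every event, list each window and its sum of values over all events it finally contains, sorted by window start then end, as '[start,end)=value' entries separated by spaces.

[0,4)=35 [3,7)=18 [6,10)=17 [9,13)=5 [12,16)=4 [15,19)=29 [18,22)=21 [21,25)=13 [24,28)=11

i=0 t=0 v=5: → [0,4); WM=−∞
i=1 t=2 v=5: → [0,4); WM=−∞
i=2 t=1 v=3: → [0,4); WM=-1
i=3 t=0 v=1: → [0,4); WM=-1
i=4 t=5 v=7: → [3,7); WM=-1
i=5 t=3 v=6: → [3,7),[0,4); WM=2
i=6 t=2 v=9: → [0,4); WM=2
i=7 t=1 v=6: → [0,4); WM=2
i=8 t=7 v=8: → [6,10); WM=4; [0,4) fires=35
i=9 t=7 v=9: → [6,10); WM=4
i=10 t=11 v=5: → [9,13); WM=4
i=11 t=5 v=5: → [3,7); WM=8; [3,7) fires=18
i=12 t=16 v=9: → [15,19); WM=8
i=13 t=16 v=9: → [15,19); WM=8
i=14 t=17 v=1: → [15,19); WM=14; [6,10) fires=17 [9,13) fires=5
i=15 t=10 v=3: DROP (t<14-2); WM=14
i=16 t=18 v=6: → [18,22),[15,19); WM=14
i=17 t=19 v=5: → [18,22); WM=16
i=18 t=21 v=6: → [21,25),[18,22); WM=16
i=19 t=23 v=4: → [21,25); WM=16
i=20 t=15 v=4: → [15,19),[12,16); WM=20; [12,16) fires=4 [15,19) fires=29
i=21 t=24 v=3: → [24,28),[21,25); WM=20
i=22 t=25 v=8: → [24,28); WM=20
i=23 t=20 v=4: → [18,22); WM=22; [18,22) fires=21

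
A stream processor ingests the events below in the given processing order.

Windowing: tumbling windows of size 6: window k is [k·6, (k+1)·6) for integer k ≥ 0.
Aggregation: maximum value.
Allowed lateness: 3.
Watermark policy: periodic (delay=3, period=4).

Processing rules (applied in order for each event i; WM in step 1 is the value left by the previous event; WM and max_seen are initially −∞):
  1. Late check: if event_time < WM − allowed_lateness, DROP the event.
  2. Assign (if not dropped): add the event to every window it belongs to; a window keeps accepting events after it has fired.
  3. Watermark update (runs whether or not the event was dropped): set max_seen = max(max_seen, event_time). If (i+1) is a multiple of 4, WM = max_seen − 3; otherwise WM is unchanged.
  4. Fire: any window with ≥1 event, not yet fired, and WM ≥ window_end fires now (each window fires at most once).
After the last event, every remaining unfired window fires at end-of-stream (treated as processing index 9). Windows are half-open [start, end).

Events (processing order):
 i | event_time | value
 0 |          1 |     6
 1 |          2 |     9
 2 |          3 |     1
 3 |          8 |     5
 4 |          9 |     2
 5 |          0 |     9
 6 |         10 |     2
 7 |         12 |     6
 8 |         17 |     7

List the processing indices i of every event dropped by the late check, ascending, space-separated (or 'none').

i=0 t=1 v=6: → [0,6); WM=−∞
i=1 t=2 v=9: → [0,6); WM=−∞
i=2 t=3 v=1: → [0,6); WM=−∞
i=3 t=8 v=5: → [6,12); WM=5
i=4 t=9 v=2: → [6,12); WM=5
i=5 t=0 v=9: DROP (t<5-3); WM=5
i=6 t=10 v=2: → [6,12); WM=5
i=7 t=12 v=6: → [12,18); WM=9; [0,6) fires=9
i=8 t=17 v=7: → [12,18); WM=9

5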